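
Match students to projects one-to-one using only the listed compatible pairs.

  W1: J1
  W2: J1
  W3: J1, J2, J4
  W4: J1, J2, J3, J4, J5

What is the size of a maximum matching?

3

Unit-capacity flow: source→left, listed edges, right→sink; max matching = max flow.
Augmenting path W1→J1 (+1); matched 1.
Augmenting path W3→J2 (+1); matched 2.
Augmenting path W4→J3 (+1); matched 3.
No augmenting path remains; maximum matching = 3.
König certificate: {W3, W4, J1} is a vertex cover of size 3 (every listed pair touches it), so no matching can be larger.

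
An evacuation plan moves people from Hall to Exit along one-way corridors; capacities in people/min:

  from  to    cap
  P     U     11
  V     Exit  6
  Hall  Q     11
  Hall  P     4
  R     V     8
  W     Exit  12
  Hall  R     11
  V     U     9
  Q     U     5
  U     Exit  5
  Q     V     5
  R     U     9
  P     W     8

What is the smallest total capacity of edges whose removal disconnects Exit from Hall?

15

Augment Hall→P→U→Exit: bottleneck 4, flow now 4.
Augment Hall→Q→U→Exit: bottleneck 1, flow now 5.
Augment Hall→Q→V→Exit: bottleneck 5, flow now 10.
Augment Hall→R→V→Exit: bottleneck 1, flow now 11.
Augment Hall→Q→U→P→W→Exit: bottleneck 4, flow now 15. (uses reverse residual edge)
No augmenting path remains; maximum flow = 15.
By max-flow min-cut, the minimum cut capacity equals the max flow.
In the residual graph, reachable from Hall: {Hall, Q, R, U, V}.
Min-cut edges: Hall→P (4), U→Exit (5), V→Exit (6); capacity 4 + 5 + 6 = 15.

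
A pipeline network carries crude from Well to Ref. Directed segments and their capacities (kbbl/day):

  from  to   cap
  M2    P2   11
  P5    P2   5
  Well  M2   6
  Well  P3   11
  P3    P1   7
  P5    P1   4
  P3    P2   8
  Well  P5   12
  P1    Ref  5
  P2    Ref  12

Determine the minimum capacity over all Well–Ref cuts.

17

Augment Well→P5→P1→Ref: bottleneck 4, flow now 4.
Augment Well→P5→P2→Ref: bottleneck 5, flow now 9.
Augment Well→P3→P1→Ref: bottleneck 1, flow now 10.
Augment Well→P3→P2→Ref: bottleneck 7, flow now 17.
No augmenting path remains; maximum flow = 17.
By max-flow min-cut, the minimum cut capacity equals the max flow.
In the residual graph, reachable from Well: {Well, P5, P3, M2, P1, P2}.
Min-cut edges: P1→Ref (5), P2→Ref (12); capacity 5 + 12 = 17.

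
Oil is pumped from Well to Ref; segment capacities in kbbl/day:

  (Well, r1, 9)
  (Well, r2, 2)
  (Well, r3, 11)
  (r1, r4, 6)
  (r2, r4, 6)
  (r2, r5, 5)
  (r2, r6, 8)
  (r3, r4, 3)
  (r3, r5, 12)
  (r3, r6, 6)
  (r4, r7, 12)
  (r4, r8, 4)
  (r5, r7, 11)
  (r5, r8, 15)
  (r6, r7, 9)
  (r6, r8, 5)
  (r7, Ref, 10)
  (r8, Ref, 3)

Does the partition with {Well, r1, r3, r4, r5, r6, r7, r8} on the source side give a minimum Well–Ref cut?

Given cut capacity: 2 + 10 + 3 = 15.
Augment Well→r1→r4→r7→Ref: bottleneck 6, flow now 6.
Augment Well→r2→r4→r7→Ref: bottleneck 2, flow now 8.
Augment Well→r3→r4→r7→Ref: bottleneck 2, flow now 10.
Augment Well→r3→r4→r8→Ref: bottleneck 1, flow now 11.
Augment Well→r3→r5→r8→Ref: bottleneck 2, flow now 13.
No augmenting path remains; maximum flow = 13.
In the residual graph, reachable from Well: {Well, r1, r2, r3, r4, r5, r6, r7, r8}.
Min-cut edges: r7→Ref (10), r8→Ref (3); capacity 10 + 3 = 13.
Cut capacity 15 exceeds the max flow 13, so it is not minimum.

No — its capacity is 15, but the minimum cut has capacity 13.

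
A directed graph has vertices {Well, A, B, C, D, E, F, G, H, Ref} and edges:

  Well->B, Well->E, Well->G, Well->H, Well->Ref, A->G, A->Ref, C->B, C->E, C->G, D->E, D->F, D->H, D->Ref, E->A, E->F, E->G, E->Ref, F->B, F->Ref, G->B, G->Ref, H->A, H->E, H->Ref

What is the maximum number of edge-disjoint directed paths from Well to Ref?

4

Assign every edge capacity 1; by Menger, the answer equals the max flow.
Path Well→Ref (+1); total 1.
Path Well→E→Ref (+1); total 2.
Path Well→G→Ref (+1); total 3.
Path Well→H→Ref (+1); total 4.
No residual Well→Ref path; max flow = 4.
Certifying cut of size 4: {Well→E, Well→G, Well→H, Well→Ref}.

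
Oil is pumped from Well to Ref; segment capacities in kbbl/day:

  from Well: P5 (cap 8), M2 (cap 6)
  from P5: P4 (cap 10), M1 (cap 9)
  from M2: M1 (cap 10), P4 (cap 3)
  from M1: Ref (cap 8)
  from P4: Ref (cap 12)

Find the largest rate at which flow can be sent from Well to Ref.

Augment Well→P5→M1→Ref: bottleneck 8, flow now 8.
Augment Well→M2→P4→Ref: bottleneck 3, flow now 11.
Augment Well→M2→M1→P5→P4→Ref: bottleneck 3, flow now 14. (uses reverse residual edge)
No augmenting path remains; maximum flow = 14.
In the residual graph, reachable from Well: {Well}.
Min-cut edges: Well→P5 (8), Well→M2 (6); capacity 8 + 6 = 14.
This cut is saturated, so no flow can exceed 14.

14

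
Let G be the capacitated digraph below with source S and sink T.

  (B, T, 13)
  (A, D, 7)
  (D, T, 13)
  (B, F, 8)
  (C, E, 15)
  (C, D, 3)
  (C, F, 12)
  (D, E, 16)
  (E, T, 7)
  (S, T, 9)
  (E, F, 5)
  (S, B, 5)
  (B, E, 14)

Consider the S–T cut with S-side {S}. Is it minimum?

Yes — it is a minimum cut (capacity 14).

Given cut capacity: 5 + 9 = 14.
Augment S→T: bottleneck 9, flow now 9.
Augment S→B→T: bottleneck 5, flow now 14.
No augmenting path remains; maximum flow = 14.
Cut capacity 14 equals the max flow, so it is a minimum cut.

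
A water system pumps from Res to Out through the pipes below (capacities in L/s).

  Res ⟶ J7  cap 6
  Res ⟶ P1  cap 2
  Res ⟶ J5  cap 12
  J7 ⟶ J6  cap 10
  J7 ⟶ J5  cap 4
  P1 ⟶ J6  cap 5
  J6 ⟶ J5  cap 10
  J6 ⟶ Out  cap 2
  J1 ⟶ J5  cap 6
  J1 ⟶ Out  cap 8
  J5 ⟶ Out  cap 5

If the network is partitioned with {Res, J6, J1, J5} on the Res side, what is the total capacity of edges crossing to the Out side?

Edges leaving {Res, J6, J1, J5}: Res→J7 (6), Res→P1 (2), J6→Out (2), J1→Out (8), J5→Out (5).
Cut capacity = 6 + 2 + 2 + 8 + 5 = 23.

23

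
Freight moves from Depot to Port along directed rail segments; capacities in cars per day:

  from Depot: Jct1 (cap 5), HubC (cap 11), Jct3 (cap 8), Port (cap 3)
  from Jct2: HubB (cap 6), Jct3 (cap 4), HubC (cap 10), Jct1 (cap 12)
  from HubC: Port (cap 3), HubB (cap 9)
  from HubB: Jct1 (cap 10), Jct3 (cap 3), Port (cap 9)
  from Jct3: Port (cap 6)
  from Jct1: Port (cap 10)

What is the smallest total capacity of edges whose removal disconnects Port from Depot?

25

Augment Depot→Port: bottleneck 3, flow now 3.
Augment Depot→HubC→Port: bottleneck 3, flow now 6.
Augment Depot→Jct3→Port: bottleneck 6, flow now 12.
Augment Depot→Jct1→Port: bottleneck 5, flow now 17.
Augment Depot→HubC→HubB→Port: bottleneck 8, flow now 25.
No augmenting path remains; maximum flow = 25.
By max-flow min-cut, the minimum cut capacity equals the max flow.
In the residual graph, reachable from Depot: {Depot, Jct3}.
Min-cut edges: Depot→HubC (11), Depot→Jct1 (5), Depot→Port (3), Jct3→Port (6); capacity 11 + 5 + 3 + 6 = 25.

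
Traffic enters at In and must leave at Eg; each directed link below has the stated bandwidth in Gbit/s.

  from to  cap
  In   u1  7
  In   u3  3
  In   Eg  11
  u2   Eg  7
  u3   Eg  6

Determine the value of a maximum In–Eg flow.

14

Augment In→Eg: bottleneck 11, flow now 11.
Augment In→u3→Eg: bottleneck 3, flow now 14.
No augmenting path remains; maximum flow = 14.
In the residual graph, reachable from In: {In, u1}.
Min-cut edges: In→u3 (3), In→Eg (11); capacity 3 + 11 = 14.
This cut is saturated, so no flow can exceed 14.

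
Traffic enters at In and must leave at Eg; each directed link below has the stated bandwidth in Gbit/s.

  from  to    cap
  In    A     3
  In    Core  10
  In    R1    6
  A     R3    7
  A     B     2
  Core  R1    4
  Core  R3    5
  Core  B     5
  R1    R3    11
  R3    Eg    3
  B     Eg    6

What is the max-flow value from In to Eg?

9

Augment In→A→R3→Eg: bottleneck 3, flow now 3.
Augment In→Core→B→Eg: bottleneck 5, flow now 8.
Augment In→Core→R3→A→B→Eg: bottleneck 1, flow now 9. (uses reverse residual edge)
No augmenting path remains; maximum flow = 9.
In the residual graph, reachable from In: {In, A, Core, R1, R3, B}.
Min-cut edges: R3→Eg (3), B→Eg (6); capacity 3 + 6 = 9.
This cut is saturated, so no flow can exceed 9.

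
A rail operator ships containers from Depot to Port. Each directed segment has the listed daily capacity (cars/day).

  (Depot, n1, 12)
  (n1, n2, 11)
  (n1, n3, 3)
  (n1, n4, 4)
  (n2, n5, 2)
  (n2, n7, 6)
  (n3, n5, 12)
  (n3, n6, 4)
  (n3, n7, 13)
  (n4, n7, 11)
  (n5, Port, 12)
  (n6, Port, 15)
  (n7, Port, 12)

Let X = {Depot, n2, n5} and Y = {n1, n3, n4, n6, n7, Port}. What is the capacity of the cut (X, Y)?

Edges leaving {Depot, n2, n5}: Depot→n1 (12), n2→n7 (6), n5→Port (12).
Cut capacity = 12 + 6 + 12 = 30.

30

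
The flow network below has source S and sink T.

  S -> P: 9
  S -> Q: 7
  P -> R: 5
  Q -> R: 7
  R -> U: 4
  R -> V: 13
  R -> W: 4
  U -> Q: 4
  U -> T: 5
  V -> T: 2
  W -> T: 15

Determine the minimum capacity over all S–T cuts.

10

Augment S→P→R→U→T: bottleneck 4, flow now 4.
Augment S→P→R→V→T: bottleneck 1, flow now 5.
Augment S→Q→R→V→T: bottleneck 1, flow now 6.
Augment S→Q→R→W→T: bottleneck 4, flow now 10.
No augmenting path remains; maximum flow = 10.
By max-flow min-cut, the minimum cut capacity equals the max flow.
In the residual graph, reachable from S: {S, P, Q, R, V}.
Min-cut edges: R→U (4), R→W (4), V→T (2); capacity 4 + 4 + 2 = 10.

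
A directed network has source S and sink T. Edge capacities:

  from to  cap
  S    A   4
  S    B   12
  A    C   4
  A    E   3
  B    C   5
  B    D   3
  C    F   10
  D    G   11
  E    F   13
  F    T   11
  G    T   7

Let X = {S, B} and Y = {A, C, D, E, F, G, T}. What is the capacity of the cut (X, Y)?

12

Edges leaving {S, B}: S→A (4), B→C (5), B→D (3).
Cut capacity = 4 + 5 + 3 = 12.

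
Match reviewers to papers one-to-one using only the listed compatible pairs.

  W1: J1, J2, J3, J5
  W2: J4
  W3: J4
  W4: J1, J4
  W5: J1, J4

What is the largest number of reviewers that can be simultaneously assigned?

3

Unit-capacity flow: source→left, listed edges, right→sink; max matching = max flow.
Augmenting path W1→J1 (+1); matched 1.
Augmenting path W2→J4 (+1); matched 2.
Augmenting path W4→J1→W1→J2 (+1); matched 3.
No augmenting path remains; maximum matching = 3.
König certificate: {W1, J1, J4} is a vertex cover of size 3 (every listed pair touches it), so no matching can be larger.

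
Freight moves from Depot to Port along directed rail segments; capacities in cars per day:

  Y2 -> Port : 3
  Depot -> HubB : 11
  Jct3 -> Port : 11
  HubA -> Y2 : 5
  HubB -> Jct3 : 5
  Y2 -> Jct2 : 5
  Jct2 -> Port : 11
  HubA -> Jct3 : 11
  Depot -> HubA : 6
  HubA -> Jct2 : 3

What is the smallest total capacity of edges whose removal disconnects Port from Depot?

Augment Depot→HubA→Jct2→Port: bottleneck 3, flow now 3.
Augment Depot→HubA→Y2→Port: bottleneck 3, flow now 6.
Augment Depot→HubB→Jct3→Port: bottleneck 5, flow now 11.
No augmenting path remains; maximum flow = 11.
By max-flow min-cut, the minimum cut capacity equals the max flow.
In the residual graph, reachable from Depot: {Depot, HubB}.
Min-cut edges: Depot→HubA (6), HubB→Jct3 (5); capacity 6 + 5 = 11.

11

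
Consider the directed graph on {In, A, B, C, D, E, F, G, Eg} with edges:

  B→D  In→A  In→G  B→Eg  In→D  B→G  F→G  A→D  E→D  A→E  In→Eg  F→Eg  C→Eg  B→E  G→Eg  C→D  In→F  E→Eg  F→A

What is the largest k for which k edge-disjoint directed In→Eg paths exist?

4

Assign every edge capacity 1; by Menger, the answer equals the max flow.
Path In→Eg (+1); total 1.
Path In→F→Eg (+1); total 2.
Path In→G→Eg (+1); total 3.
Path In→A→E→Eg (+1); total 4.
No residual In→Eg path; max flow = 4.
Certifying cut of size 4: {In→A, In→Eg, In→F, In→G}.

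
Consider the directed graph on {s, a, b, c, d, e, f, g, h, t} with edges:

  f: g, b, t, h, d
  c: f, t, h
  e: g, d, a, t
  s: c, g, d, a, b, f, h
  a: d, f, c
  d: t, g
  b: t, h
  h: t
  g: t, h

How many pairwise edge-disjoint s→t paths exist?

Assign every edge capacity 1; by Menger, the answer equals the max flow.
Path s→b→t (+1); total 1.
Path s→c→t (+1); total 2.
Path s→d→t (+1); total 3.
Path s→f→t (+1); total 4.
Path s→g→t (+1); total 5.
Path s→h→t (+1); total 6.
No residual s→t path; max flow = 6.
Certifying cut of size 6: {b→t, c→t, d→t, f→t, g→t, h→t}.

6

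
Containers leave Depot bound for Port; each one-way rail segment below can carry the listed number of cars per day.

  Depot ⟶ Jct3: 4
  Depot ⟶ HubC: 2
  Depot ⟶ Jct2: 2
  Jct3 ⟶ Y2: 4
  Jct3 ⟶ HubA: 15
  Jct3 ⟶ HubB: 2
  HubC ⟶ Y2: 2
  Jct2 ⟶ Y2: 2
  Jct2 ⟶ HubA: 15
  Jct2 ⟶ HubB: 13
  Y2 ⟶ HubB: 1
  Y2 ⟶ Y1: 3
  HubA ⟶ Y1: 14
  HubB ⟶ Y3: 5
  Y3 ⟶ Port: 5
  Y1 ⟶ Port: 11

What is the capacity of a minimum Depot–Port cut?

8

Augment Depot→Jct3→Y2→Y1→Port: bottleneck 3, flow now 3.
Augment Depot→Jct3→HubA→Y1→Port: bottleneck 1, flow now 4.
Augment Depot→Jct2→HubA→Y1→Port: bottleneck 2, flow now 6.
Augment Depot→HubC→Y2→HubB→Y3→Port: bottleneck 1, flow now 7.
Augment Depot→HubC→Y2→Jct3→HubA→Y1→Port: bottleneck 1, flow now 8. (uses reverse residual edge)
No augmenting path remains; maximum flow = 8.
By max-flow min-cut, the minimum cut capacity equals the max flow.
In the residual graph, reachable from Depot: {Depot}.
Min-cut edges: Depot→Jct3 (4), Depot→HubC (2), Depot→Jct2 (2); capacity 4 + 2 + 2 = 8.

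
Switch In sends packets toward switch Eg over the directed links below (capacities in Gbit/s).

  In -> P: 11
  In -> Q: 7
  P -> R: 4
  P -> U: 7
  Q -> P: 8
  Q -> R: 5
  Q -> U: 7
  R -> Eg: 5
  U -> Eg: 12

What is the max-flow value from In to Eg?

17

Augment In→P→R→Eg: bottleneck 4, flow now 4.
Augment In→P→U→Eg: bottleneck 7, flow now 11.
Augment In→Q→R→Eg: bottleneck 1, flow now 12.
Augment In→Q→U→Eg: bottleneck 5, flow now 17.
No augmenting path remains; maximum flow = 17.
In the residual graph, reachable from In: {In, P, Q, R, U}.
Min-cut edges: R→Eg (5), U→Eg (12); capacity 5 + 12 = 17.
This cut is saturated, so no flow can exceed 17.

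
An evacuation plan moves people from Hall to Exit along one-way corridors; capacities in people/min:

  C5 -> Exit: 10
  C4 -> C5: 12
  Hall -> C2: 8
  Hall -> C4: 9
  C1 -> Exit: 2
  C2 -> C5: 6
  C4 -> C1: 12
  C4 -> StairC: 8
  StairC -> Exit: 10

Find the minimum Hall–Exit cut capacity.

15

Augment Hall→C2→C5→Exit: bottleneck 6, flow now 6.
Augment Hall→C4→C5→Exit: bottleneck 4, flow now 10.
Augment Hall→C4→C1→Exit: bottleneck 2, flow now 12.
Augment Hall→C4→StairC→Exit: bottleneck 3, flow now 15.
No augmenting path remains; maximum flow = 15.
By max-flow min-cut, the minimum cut capacity equals the max flow.
In the residual graph, reachable from Hall: {Hall, C2}.
Min-cut edges: Hall→C4 (9), C2→C5 (6); capacity 9 + 6 = 15.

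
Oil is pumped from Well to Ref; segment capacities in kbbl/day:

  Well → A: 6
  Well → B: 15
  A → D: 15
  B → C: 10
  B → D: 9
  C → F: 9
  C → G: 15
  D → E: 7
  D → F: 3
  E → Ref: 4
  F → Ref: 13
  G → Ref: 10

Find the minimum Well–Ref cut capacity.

17

Augment Well→A→D→E→Ref: bottleneck 4, flow now 4.
Augment Well→A→D→F→Ref: bottleneck 2, flow now 6.
Augment Well→B→C→F→Ref: bottleneck 9, flow now 15.
Augment Well→B→C→G→Ref: bottleneck 1, flow now 16.
Augment Well→B→D→F→Ref: bottleneck 1, flow now 17.
No augmenting path remains; maximum flow = 17.
By max-flow min-cut, the minimum cut capacity equals the max flow.
In the residual graph, reachable from Well: {Well, A, B, D, E}.
Min-cut edges: B→C (10), D→F (3), E→Ref (4); capacity 10 + 3 + 4 = 17.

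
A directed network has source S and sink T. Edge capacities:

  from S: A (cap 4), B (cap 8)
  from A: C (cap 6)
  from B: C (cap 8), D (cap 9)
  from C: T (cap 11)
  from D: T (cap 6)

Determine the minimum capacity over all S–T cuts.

12

Augment S→A→C→T: bottleneck 4, flow now 4.
Augment S→B→C→T: bottleneck 7, flow now 11.
Augment S→B→D→T: bottleneck 1, flow now 12.
No augmenting path remains; maximum flow = 12.
By max-flow min-cut, the minimum cut capacity equals the max flow.
In the residual graph, reachable from S: {S}.
Min-cut edges: S→A (4), S→B (8); capacity 4 + 8 = 12.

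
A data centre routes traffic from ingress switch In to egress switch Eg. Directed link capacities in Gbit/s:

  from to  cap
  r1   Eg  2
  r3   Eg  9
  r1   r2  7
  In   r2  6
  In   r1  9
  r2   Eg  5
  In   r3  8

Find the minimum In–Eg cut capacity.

15

Augment In→r1→Eg: bottleneck 2, flow now 2.
Augment In→r2→Eg: bottleneck 5, flow now 7.
Augment In→r3→Eg: bottleneck 8, flow now 15.
No augmenting path remains; maximum flow = 15.
By max-flow min-cut, the minimum cut capacity equals the max flow.
In the residual graph, reachable from In: {In, r1, r2}.
Min-cut edges: In→r3 (8), r1→Eg (2), r2→Eg (5); capacity 8 + 2 + 5 = 15.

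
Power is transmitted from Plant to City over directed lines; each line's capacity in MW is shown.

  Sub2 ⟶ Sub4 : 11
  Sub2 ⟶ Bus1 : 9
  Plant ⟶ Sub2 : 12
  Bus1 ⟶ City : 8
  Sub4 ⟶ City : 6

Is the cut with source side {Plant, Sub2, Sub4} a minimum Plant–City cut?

No — its capacity is 15, but the minimum cut has capacity 12.

Given cut capacity: 9 + 6 = 15.
Augment Plant→Sub2→Bus1→City: bottleneck 8, flow now 8.
Augment Plant→Sub2→Sub4→City: bottleneck 4, flow now 12.
No augmenting path remains; maximum flow = 12.
In the residual graph, reachable from Plant: {Plant}.
Min-cut edges: Plant→Sub2 (12); capacity 12 = 12.
Cut capacity 15 exceeds the max flow 12, so it is not minimum.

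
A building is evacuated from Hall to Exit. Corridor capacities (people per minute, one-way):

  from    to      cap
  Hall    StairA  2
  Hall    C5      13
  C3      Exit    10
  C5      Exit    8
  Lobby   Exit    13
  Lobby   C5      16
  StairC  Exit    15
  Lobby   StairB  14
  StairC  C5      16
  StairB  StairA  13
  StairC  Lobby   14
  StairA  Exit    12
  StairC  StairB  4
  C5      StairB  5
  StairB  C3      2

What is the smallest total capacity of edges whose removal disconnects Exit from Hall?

15

Augment Hall→C5→Exit: bottleneck 8, flow now 8.
Augment Hall→StairA→Exit: bottleneck 2, flow now 10.
Augment Hall→C5→StairB→C3→Exit: bottleneck 2, flow now 12.
Augment Hall→C5→StairB→StairA→Exit: bottleneck 3, flow now 15.
No augmenting path remains; maximum flow = 15.
By max-flow min-cut, the minimum cut capacity equals the max flow.
In the residual graph, reachable from Hall: {Hall}.
Min-cut edges: Hall→C5 (13), Hall→StairA (2); capacity 13 + 2 = 15.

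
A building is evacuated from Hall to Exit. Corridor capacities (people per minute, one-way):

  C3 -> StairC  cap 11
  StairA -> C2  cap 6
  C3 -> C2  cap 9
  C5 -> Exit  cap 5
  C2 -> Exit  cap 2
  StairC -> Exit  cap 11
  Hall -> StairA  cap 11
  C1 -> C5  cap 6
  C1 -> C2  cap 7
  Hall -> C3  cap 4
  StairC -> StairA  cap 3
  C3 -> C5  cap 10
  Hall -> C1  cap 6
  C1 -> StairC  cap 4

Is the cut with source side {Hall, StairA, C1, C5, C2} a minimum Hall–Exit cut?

Given cut capacity: 4 + 4 + 5 + 2 = 15.
Augment Hall→C3→C5→Exit: bottleneck 4, flow now 4.
Augment Hall→StairA→C2→Exit: bottleneck 2, flow now 6.
Augment Hall→C1→C5→Exit: bottleneck 1, flow now 7.
Augment Hall→C1→StairC→Exit: bottleneck 4, flow now 11.
Augment Hall→C1→C5→C3→StairC→Exit: bottleneck 1, flow now 12. (uses reverse residual edge)
No augmenting path remains; maximum flow = 12.
In the residual graph, reachable from Hall: {Hall, StairA, C2}.
Min-cut edges: Hall→C3 (4), Hall→C1 (6), C2→Exit (2); capacity 4 + 6 + 2 = 12.
Cut capacity 15 exceeds the max flow 12, so it is not minimum.

No — its capacity is 15, but the minimum cut has capacity 12.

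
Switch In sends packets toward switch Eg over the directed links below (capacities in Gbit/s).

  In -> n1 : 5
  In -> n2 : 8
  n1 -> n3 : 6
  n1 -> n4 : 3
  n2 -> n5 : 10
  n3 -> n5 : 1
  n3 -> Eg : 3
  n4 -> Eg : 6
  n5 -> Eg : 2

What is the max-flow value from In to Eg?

Augment In→n1→n3→Eg: bottleneck 3, flow now 3.
Augment In→n1→n4→Eg: bottleneck 2, flow now 5.
Augment In→n2→n5→Eg: bottleneck 2, flow now 7.
No augmenting path remains; maximum flow = 7.
In the residual graph, reachable from In: {In, n2, n5}.
Min-cut edges: In→n1 (5), n5→Eg (2); capacity 5 + 2 = 7.
This cut is saturated, so no flow can exceed 7.

7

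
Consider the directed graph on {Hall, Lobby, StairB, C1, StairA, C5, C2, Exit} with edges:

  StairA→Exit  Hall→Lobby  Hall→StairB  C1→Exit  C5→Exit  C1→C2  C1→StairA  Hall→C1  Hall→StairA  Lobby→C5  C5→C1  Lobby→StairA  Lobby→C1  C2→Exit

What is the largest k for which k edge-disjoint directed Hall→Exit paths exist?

3

Assign every edge capacity 1; by Menger, the answer equals the max flow.
Path Hall→C1→Exit (+1); total 1.
Path Hall→StairA→Exit (+1); total 2.
Path Hall→Lobby→C5→Exit (+1); total 3.
No residual Hall→Exit path; max flow = 3.
Certifying cut of size 3: {Hall→C1, Hall→Lobby, Hall→StairA}.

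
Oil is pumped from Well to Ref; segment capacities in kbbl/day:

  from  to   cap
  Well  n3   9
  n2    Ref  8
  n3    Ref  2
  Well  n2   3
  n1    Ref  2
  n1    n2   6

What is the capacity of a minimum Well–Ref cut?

5

Augment Well→n2→Ref: bottleneck 3, flow now 3.
Augment Well→n3→Ref: bottleneck 2, flow now 5.
No augmenting path remains; maximum flow = 5.
By max-flow min-cut, the minimum cut capacity equals the max flow.
In the residual graph, reachable from Well: {Well, n3}.
Min-cut edges: Well→n2 (3), n3→Ref (2); capacity 3 + 2 = 5.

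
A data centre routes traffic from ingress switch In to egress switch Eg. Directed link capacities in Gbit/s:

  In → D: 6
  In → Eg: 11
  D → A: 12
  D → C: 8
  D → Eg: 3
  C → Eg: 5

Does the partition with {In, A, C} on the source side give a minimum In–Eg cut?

No — its capacity is 22, but the minimum cut has capacity 17.

Given cut capacity: 6 + 11 + 5 = 22.
Augment In→Eg: bottleneck 11, flow now 11.
Augment In→D→Eg: bottleneck 3, flow now 14.
Augment In→D→C→Eg: bottleneck 3, flow now 17.
No augmenting path remains; maximum flow = 17.
In the residual graph, reachable from In: {In}.
Min-cut edges: In→D (6), In→Eg (11); capacity 6 + 11 = 17.
Cut capacity 22 exceeds the max flow 17, so it is not minimum.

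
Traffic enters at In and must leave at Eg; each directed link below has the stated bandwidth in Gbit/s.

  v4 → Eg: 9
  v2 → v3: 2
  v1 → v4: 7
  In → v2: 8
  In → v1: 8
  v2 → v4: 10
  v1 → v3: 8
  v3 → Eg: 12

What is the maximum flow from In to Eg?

Augment In→v1→v3→Eg: bottleneck 8, flow now 8.
Augment In→v2→v3→Eg: bottleneck 2, flow now 10.
Augment In→v2→v4→Eg: bottleneck 6, flow now 16.
No augmenting path remains; maximum flow = 16.
In the residual graph, reachable from In: {In}.
Min-cut edges: In→v1 (8), In→v2 (8); capacity 8 + 8 = 16.
This cut is saturated, so no flow can exceed 16.

16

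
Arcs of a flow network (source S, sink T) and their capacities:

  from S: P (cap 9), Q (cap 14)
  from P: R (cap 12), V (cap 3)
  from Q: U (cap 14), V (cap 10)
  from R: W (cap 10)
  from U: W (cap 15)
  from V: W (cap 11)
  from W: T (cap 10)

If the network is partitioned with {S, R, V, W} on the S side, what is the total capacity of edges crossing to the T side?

Edges leaving {S, R, V, W}: S→P (9), S→Q (14), W→T (10).
Cut capacity = 9 + 14 + 10 = 33.

33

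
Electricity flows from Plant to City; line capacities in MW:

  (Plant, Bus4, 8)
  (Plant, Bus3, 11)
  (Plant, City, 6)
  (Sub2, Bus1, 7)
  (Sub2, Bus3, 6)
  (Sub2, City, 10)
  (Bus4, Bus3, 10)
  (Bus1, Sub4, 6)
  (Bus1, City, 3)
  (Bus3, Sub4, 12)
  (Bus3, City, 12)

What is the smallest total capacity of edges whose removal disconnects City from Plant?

18

Augment Plant→City: bottleneck 6, flow now 6.
Augment Plant→Bus3→City: bottleneck 11, flow now 17.
Augment Plant→Bus4→Bus3→City: bottleneck 1, flow now 18.
No augmenting path remains; maximum flow = 18.
By max-flow min-cut, the minimum cut capacity equals the max flow.
In the residual graph, reachable from Plant: {Plant, Bus4, Bus3, Sub4}.
Min-cut edges: Plant→City (6), Bus3→City (12); capacity 6 + 12 = 18.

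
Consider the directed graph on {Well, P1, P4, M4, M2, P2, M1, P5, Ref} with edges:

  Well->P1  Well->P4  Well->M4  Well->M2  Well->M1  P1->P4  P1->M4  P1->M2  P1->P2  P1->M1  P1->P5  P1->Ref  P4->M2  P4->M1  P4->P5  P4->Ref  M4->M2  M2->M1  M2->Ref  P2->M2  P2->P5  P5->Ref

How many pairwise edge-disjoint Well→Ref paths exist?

Assign every edge capacity 1; by Menger, the answer equals the max flow.
Path Well→P1→Ref (+1); total 1.
Path Well→P4→Ref (+1); total 2.
Path Well→M2→Ref (+1); total 3.
No residual Well→Ref path; max flow = 3.
Certifying cut of size 3: {M2→Ref, Well→P1, Well→P4}.

3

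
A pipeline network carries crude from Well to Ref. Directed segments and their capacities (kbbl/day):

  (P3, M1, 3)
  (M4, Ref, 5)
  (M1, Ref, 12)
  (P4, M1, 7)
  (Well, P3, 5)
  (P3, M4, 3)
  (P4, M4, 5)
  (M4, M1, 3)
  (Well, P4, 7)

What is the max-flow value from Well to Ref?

12

Augment Well→P3→M1→Ref: bottleneck 3, flow now 3.
Augment Well→P3→M4→Ref: bottleneck 2, flow now 5.
Augment Well→P4→M1→Ref: bottleneck 7, flow now 12.
No augmenting path remains; maximum flow = 12.
In the residual graph, reachable from Well: {Well}.
Min-cut edges: Well→P3 (5), Well→P4 (7); capacity 5 + 7 = 12.
This cut is saturated, so no flow can exceed 12.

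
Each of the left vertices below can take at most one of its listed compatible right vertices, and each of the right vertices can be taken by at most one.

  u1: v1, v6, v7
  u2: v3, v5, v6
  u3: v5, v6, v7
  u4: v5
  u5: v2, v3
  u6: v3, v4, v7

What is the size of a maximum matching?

6

Unit-capacity flow: source→left, listed edges, right→sink; max matching = max flow.
Augmenting path u1→v1 (+1); matched 1.
Augmenting path u2→v3 (+1); matched 2.
Augmenting path u3→v5 (+1); matched 3.
Augmenting path u5→v2 (+1); matched 4.
Augmenting path u6→v4 (+1); matched 5.
Augmenting path u4→v5→u3→v6 (+1); matched 6.
No augmenting path remains; maximum matching = 6.
König certificate: {u1, u2, u3, u4, u5, u6} is a vertex cover of size 6 (every listed pair touches it), so no matching can be larger.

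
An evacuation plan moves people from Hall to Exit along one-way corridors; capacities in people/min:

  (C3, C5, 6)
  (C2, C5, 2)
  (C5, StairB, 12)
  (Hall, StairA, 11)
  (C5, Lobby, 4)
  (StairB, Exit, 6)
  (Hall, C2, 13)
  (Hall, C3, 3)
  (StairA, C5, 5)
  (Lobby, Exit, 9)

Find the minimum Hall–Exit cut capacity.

10

Augment Hall→C2→C5→StairB→Exit: bottleneck 2, flow now 2.
Augment Hall→StairA→C5→StairB→Exit: bottleneck 4, flow now 6.
Augment Hall→StairA→C5→Lobby→Exit: bottleneck 1, flow now 7.
Augment Hall→C3→C5→Lobby→Exit: bottleneck 3, flow now 10.
No augmenting path remains; maximum flow = 10.
By max-flow min-cut, the minimum cut capacity equals the max flow.
In the residual graph, reachable from Hall: {Hall, C2, StairA}.
Min-cut edges: Hall→C3 (3), C2→C5 (2), StairA→C5 (5); capacity 3 + 2 + 5 = 10.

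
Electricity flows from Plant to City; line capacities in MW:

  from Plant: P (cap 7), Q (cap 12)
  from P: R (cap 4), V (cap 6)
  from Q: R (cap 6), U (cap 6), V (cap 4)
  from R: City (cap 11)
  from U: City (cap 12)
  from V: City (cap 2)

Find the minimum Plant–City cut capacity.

Augment Plant→P→R→City: bottleneck 4, flow now 4.
Augment Plant→P→V→City: bottleneck 2, flow now 6.
Augment Plant→Q→R→City: bottleneck 6, flow now 12.
Augment Plant→Q→U→City: bottleneck 6, flow now 18.
No augmenting path remains; maximum flow = 18.
By max-flow min-cut, the minimum cut capacity equals the max flow.
In the residual graph, reachable from Plant: {Plant, P, V}.
Min-cut edges: Plant→Q (12), P→R (4), V→City (2); capacity 12 + 4 + 2 = 18.

18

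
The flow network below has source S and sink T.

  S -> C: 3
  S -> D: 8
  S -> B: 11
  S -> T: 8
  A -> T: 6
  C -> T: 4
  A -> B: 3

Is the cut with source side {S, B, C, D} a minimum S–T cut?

No — its capacity is 12, but the minimum cut has capacity 11.

Given cut capacity: 8 + 4 = 12.
Augment S→T: bottleneck 8, flow now 8.
Augment S→C→T: bottleneck 3, flow now 11.
No augmenting path remains; maximum flow = 11.
In the residual graph, reachable from S: {S, B, D}.
Min-cut edges: S→C (3), S→T (8); capacity 3 + 8 = 11.
Cut capacity 12 exceeds the max flow 11, so it is not minimum.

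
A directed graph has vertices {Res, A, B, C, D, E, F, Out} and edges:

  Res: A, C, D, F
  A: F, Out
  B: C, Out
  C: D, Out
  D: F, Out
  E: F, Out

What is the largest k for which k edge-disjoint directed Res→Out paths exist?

Assign every edge capacity 1; by Menger, the answer equals the max flow.
Path Res→A→Out (+1); total 1.
Path Res→C→Out (+1); total 2.
Path Res→D→Out (+1); total 3.
No residual Res→Out path; max flow = 3.
Certifying cut of size 3: {Res→A, Res→C, Res→D}.

3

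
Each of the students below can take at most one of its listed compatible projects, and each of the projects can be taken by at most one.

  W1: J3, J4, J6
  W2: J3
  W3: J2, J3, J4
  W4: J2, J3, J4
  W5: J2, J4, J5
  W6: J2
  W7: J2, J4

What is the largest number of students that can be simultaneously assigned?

Unit-capacity flow: source→left, listed edges, right→sink; max matching = max flow.
Augmenting path W1→J3 (+1); matched 1.
Augmenting path W3→J2 (+1); matched 2.
Augmenting path W4→J4 (+1); matched 3.
Augmenting path W5→J5 (+1); matched 4.
Augmenting path W2→J3→W1→J6 (+1); matched 5.
No augmenting path remains; maximum matching = 5.
König certificate: {W1, W5, J2, J3, J4} is a vertex cover of size 5 (every listed pair touches it), so no matching can be larger.

5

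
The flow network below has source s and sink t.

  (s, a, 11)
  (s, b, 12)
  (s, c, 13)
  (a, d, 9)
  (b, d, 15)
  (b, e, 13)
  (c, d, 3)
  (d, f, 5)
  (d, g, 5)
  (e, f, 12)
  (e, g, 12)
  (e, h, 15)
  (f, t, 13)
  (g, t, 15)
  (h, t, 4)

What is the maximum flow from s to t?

Augment s→a→d→f→t: bottleneck 5, flow now 5.
Augment s→a→d→g→t: bottleneck 4, flow now 9.
Augment s→b→d→g→t: bottleneck 1, flow now 10.
Augment s→b→e→f→t: bottleneck 8, flow now 18.
Augment s→b→e→g→t: bottleneck 3, flow now 21.
Augment s→c→d→b→e→g→t: bottleneck 1, flow now 22. (uses reverse residual edge)
No augmenting path remains; maximum flow = 22.
In the residual graph, reachable from s: {s, a, c, d}.
Min-cut edges: s→b (12), d→f (5), d→g (5); capacity 12 + 5 + 5 = 22.
This cut is saturated, so no flow can exceed 22.

22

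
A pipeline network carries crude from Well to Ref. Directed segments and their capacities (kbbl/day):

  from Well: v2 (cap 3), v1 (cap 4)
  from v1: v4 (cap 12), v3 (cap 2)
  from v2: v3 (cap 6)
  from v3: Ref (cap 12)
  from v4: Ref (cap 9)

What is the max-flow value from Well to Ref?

7

Augment Well→v1→v3→Ref: bottleneck 2, flow now 2.
Augment Well→v1→v4→Ref: bottleneck 2, flow now 4.
Augment Well→v2→v3→Ref: bottleneck 3, flow now 7.
No augmenting path remains; maximum flow = 7.
In the residual graph, reachable from Well: {Well}.
Min-cut edges: Well→v1 (4), Well→v2 (3); capacity 4 + 3 = 7.
This cut is saturated, so no flow can exceed 7.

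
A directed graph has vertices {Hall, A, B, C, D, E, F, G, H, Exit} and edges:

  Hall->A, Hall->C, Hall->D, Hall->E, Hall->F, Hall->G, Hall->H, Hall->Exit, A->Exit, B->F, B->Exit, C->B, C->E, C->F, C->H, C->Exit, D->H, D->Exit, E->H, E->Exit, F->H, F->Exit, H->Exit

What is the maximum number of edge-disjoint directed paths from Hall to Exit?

7

Assign every edge capacity 1; by Menger, the answer equals the max flow.
Path Hall→Exit (+1); total 1.
Path Hall→A→Exit (+1); total 2.
Path Hall→C→Exit (+1); total 3.
Path Hall→D→Exit (+1); total 4.
Path Hall→E→Exit (+1); total 5.
Path Hall→F→Exit (+1); total 6.
Path Hall→H→Exit (+1); total 7.
No residual Hall→Exit path; max flow = 7.
Certifying cut of size 7: {Hall→A, Hall→C, Hall→D, Hall→E, Hall→Exit, Hall→F, Hall→H}.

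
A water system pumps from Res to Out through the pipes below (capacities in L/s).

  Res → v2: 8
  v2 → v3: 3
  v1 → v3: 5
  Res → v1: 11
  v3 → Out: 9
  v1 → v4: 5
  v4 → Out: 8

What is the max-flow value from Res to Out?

Augment Res→v1→v3→Out: bottleneck 5, flow now 5.
Augment Res→v1→v4→Out: bottleneck 5, flow now 10.
Augment Res→v2→v3→Out: bottleneck 3, flow now 13.
No augmenting path remains; maximum flow = 13.
In the residual graph, reachable from Res: {Res, v1, v2}.
Min-cut edges: v1→v3 (5), v1→v4 (5), v2→v3 (3); capacity 5 + 5 + 3 = 13.
This cut is saturated, so no flow can exceed 13.

13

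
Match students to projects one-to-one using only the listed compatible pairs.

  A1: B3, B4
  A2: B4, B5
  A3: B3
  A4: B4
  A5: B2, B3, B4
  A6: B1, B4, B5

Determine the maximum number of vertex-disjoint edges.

Unit-capacity flow: source→left, listed edges, right→sink; max matching = max flow.
Augmenting path A1→B3 (+1); matched 1.
Augmenting path A2→B4 (+1); matched 2.
Augmenting path A5→B2 (+1); matched 3.
Augmenting path A6→B1 (+1); matched 4.
Augmenting path A4→B4→A2→B5 (+1); matched 5.
No augmenting path remains; maximum matching = 5.
König certificate: {A2, A5, A6, B3, B4} is a vertex cover of size 5 (every listed pair touches it), so no matching can be larger.

5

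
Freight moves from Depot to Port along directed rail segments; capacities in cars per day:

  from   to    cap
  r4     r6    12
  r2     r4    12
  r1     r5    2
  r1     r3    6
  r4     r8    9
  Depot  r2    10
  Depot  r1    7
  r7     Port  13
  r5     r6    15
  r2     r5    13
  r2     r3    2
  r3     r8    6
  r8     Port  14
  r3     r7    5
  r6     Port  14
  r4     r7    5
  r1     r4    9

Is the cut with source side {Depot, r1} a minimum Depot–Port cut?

Given cut capacity: 10 + 6 + 9 + 2 = 27.
Augment Depot→r1→r3→r7→Port: bottleneck 5, flow now 5.
Augment Depot→r1→r3→r8→Port: bottleneck 1, flow now 6.
Augment Depot→r1→r4→r6→Port: bottleneck 1, flow now 7.
Augment Depot→r2→r3→r8→Port: bottleneck 2, flow now 9.
Augment Depot→r2→r4→r6→Port: bottleneck 8, flow now 17.
No augmenting path remains; maximum flow = 17.
In the residual graph, reachable from Depot: {Depot}.
Min-cut edges: Depot→r1 (7), Depot→r2 (10); capacity 7 + 10 = 17.
Cut capacity 27 exceeds the max flow 17, so it is not minimum.

No — its capacity is 27, but the minimum cut has capacity 17.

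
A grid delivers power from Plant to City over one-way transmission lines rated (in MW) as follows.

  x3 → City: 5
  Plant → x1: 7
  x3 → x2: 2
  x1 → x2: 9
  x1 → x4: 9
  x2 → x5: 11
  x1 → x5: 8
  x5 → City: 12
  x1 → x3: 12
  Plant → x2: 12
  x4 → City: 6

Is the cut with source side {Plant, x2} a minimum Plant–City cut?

Given cut capacity: 7 + 11 = 18.
Augment Plant→x1→x3→City: bottleneck 5, flow now 5.
Augment Plant→x1→x4→City: bottleneck 2, flow now 7.
Augment Plant→x2→x5→City: bottleneck 11, flow now 18.
No augmenting path remains; maximum flow = 18.
Cut capacity 18 equals the max flow, so it is a minimum cut.

Yes — it is a minimum cut (capacity 18).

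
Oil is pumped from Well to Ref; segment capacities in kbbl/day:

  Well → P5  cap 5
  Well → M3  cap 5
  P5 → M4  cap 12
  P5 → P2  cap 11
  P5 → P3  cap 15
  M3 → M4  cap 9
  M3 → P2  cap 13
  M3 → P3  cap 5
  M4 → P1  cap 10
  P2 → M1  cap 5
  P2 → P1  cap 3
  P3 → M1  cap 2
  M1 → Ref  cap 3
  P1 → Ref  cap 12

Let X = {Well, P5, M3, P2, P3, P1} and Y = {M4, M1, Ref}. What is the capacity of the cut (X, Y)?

Edges leaving {Well, P5, M3, P2, P3, P1}: P5→M4 (12), M3→M4 (9), P2→M1 (5), P3→M1 (2), P1→Ref (12).
Cut capacity = 12 + 9 + 5 + 2 + 12 = 40.

40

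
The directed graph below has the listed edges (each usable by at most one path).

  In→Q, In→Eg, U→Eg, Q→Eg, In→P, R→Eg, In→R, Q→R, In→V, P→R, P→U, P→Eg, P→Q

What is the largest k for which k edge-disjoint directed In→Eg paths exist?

Assign every edge capacity 1; by Menger, the answer equals the max flow.
Path In→Eg (+1); total 1.
Path In→P→Eg (+1); total 2.
Path In→Q→Eg (+1); total 3.
Path In→R→Eg (+1); total 4.
No residual In→Eg path; max flow = 4.
Certifying cut of size 4: {In→Eg, In→P, In→Q, In→R}.

4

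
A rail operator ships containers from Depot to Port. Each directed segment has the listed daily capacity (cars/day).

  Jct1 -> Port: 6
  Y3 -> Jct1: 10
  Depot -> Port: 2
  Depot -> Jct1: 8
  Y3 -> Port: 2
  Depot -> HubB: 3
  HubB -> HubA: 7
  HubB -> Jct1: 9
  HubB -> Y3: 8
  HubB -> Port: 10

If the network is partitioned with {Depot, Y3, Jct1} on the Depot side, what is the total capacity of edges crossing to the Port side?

Edges leaving {Depot, Y3, Jct1}: Depot→HubB (3), Depot→Port (2), Y3→Port (2), Jct1→Port (6).
Cut capacity = 3 + 2 + 2 + 6 = 13.

13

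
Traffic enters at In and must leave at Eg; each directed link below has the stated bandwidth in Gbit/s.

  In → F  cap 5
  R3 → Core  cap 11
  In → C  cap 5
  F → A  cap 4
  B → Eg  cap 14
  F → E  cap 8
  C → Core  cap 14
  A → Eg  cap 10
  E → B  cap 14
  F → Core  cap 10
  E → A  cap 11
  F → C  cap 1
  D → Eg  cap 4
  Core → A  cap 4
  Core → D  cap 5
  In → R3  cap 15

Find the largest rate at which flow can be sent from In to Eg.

13

Augment In→F→A→Eg: bottleneck 4, flow now 4.
Augment In→R3→Core→D→Eg: bottleneck 4, flow now 8.
Augment In→R3→Core→A→Eg: bottleneck 4, flow now 12.
Augment In→F→E→B→Eg: bottleneck 1, flow now 13.
No augmenting path remains; maximum flow = 13.
In the residual graph, reachable from In: {In, R3, C, Core, D}.
Min-cut edges: In→F (5), Core→A (4), D→Eg (4); capacity 5 + 4 + 4 = 13.
This cut is saturated, so no flow can exceed 13.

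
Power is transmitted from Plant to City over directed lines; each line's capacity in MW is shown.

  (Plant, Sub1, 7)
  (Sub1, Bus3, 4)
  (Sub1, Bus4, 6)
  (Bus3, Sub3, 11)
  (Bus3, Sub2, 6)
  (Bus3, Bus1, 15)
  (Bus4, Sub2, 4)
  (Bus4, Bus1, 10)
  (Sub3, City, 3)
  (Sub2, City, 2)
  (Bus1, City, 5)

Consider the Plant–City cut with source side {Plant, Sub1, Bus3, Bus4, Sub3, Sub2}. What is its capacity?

Edges leaving {Plant, Sub1, Bus3, Bus4, Sub3, Sub2}: Bus3→Bus1 (15), Bus4→Bus1 (10), Sub3→City (3), Sub2→City (2).
Cut capacity = 15 + 10 + 3 + 2 = 30.

30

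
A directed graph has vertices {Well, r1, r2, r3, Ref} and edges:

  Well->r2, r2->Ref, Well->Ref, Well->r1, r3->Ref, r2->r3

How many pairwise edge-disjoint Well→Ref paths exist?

2

Assign every edge capacity 1; by Menger, the answer equals the max flow.
Path Well→Ref (+1); total 1.
Path Well→r2→Ref (+1); total 2.
No residual Well→Ref path; max flow = 2.
Certifying cut of size 2: {Well→Ref, Well→r2}.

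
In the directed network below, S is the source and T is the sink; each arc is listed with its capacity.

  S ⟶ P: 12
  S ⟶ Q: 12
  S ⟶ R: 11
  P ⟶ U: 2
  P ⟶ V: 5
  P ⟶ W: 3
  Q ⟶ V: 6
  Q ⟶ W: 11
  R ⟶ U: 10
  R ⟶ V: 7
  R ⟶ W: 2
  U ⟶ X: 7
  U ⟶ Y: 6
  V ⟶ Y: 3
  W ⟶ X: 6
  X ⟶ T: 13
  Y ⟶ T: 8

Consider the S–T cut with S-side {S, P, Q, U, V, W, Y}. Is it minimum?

No — its capacity is 32, but the minimum cut has capacity 21.

Given cut capacity: 11 + 7 + 6 + 8 = 32.
Augment S→P→U→X→T: bottleneck 2, flow now 2.
Augment S→P→V→Y→T: bottleneck 3, flow now 5.
Augment S→P→W→X→T: bottleneck 3, flow now 8.
Augment S→Q→W→X→T: bottleneck 3, flow now 11.
Augment S→R→U→X→T: bottleneck 5, flow now 16.
Augment S→R→U→Y→T: bottleneck 5, flow now 21.
No augmenting path remains; maximum flow = 21.
In the residual graph, reachable from S: {S, P, Q, R, V, W}.
Min-cut edges: P→U (2), R→U (10), V→Y (3), W→X (6); capacity 2 + 10 + 3 + 6 = 21.
Cut capacity 32 exceeds the max flow 21, so it is not minimum.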